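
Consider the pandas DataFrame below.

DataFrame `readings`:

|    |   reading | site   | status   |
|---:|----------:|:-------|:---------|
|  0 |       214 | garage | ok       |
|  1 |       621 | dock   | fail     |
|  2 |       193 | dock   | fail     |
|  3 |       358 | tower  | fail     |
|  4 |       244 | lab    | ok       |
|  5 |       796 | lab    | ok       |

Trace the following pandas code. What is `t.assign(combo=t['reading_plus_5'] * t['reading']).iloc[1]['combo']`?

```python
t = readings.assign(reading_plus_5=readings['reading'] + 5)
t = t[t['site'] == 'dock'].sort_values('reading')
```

388746

add column reading_plus_5 = readings['reading'] + 5:
   reading    site status  reading_plus_5
0      214  garage     ok             219
1      621    dock   fail             626
2      193    dock   fail             198
3      358   tower   fail             363
4      244     lab     ok             249
5      796     lab     ok             801
filter rows where site == 'dock':
   reading  site status  reading_plus_5
1      621  dock   fail             626
2      193  dock   fail             198
sort by reading:
   reading  site status  reading_plus_5
2      193  dock   fail             198
1      621  dock   fail             626
add column combo = t['reading_plus_5'] * t['reading']:
   reading  site status  reading_plus_5   combo
2      193  dock   fail             198   38214
1      621  dock   fail             626  388746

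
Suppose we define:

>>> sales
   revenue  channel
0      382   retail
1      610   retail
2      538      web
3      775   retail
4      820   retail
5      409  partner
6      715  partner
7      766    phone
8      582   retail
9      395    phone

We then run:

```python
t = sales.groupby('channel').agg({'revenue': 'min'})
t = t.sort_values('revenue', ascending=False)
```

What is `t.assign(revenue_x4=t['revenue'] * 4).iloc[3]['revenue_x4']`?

1528

group by channel, min of revenue:
         revenue
channel         
partner      409
phone        395
retail       382
web          538
sort by revenue descending:
         revenue
channel         
web          538
partner      409
phone        395
retail       382
add column revenue_x4 = t['revenue'] * 4:
         revenue  revenue_x4
channel                     
web          538        2152
partner      409        1636
phone        395        1580
retail       382        1528
Hence 1528.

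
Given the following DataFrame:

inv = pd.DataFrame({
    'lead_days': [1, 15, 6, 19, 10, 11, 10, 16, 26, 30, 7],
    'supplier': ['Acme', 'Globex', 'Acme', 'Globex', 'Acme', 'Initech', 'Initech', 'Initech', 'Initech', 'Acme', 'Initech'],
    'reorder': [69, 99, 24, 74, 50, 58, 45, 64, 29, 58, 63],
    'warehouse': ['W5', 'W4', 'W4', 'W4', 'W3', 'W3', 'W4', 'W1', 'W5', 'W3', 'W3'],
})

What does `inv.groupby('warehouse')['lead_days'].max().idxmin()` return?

W1

group by warehouse, max of lead_days:
warehouse
W1    16
W3    30
W4    19
W5    26
Name: lead_days, dtype: int64
The label with the smallest value is W1.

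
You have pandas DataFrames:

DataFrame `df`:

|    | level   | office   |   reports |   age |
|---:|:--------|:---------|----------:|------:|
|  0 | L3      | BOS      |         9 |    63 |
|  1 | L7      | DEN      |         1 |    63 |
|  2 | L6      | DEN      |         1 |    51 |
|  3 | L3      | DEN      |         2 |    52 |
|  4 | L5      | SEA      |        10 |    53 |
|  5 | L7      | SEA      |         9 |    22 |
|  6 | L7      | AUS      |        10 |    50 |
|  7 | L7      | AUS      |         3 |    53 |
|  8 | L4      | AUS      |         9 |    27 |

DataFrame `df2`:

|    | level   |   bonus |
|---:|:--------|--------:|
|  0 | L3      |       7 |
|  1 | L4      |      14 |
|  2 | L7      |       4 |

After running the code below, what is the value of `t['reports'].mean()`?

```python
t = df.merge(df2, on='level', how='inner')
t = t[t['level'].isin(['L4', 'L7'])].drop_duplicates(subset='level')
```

5.0

merge on 'level' (how='inner') → 7 rows:
  level office  reports  age  bonus
0    L3    BOS        9   63      7
1    L7    DEN        1   63      4
2    L3    DEN        2   52      7
3    L7    SEA        9   22      4
4    L7    AUS       10   50      4
5    L7    AUS        3   53      4
6    L4    AUS        9   27     14
filter rows where level in ['L4', 'L7']:
  level office  reports  age  bonus
1    L7    DEN        1   63      4
3    L7    SEA        9   22      4
4    L7    AUS       10   50      4
5    L7    AUS        3   53      4
6    L4    AUS        9   27     14
drop duplicate level (keep=first):
  level office  reports  age  bonus
1    L7    DEN        1   63      4
6    L4    AUS        9   27     14
Taking the mean of column 'reports' gives 5.0.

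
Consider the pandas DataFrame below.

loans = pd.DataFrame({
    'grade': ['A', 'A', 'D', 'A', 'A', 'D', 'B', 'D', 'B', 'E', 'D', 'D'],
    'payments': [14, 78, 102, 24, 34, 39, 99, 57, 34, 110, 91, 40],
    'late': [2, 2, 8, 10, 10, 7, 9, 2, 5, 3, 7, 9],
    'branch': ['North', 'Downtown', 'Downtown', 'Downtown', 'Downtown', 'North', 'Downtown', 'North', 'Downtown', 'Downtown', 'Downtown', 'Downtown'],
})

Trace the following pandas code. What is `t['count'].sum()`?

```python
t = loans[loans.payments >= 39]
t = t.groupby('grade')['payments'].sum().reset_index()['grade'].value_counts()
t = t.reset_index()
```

4

filter rows where payments >= 39:
   grade  payments  late    branch
1      A        78     2  Downtown
2      D       102     8  Downtown
5      D        39     7     North
6      B        99     9  Downtown
7      D        57     2     North
9      E       110     3  Downtown
10     D        91     7  Downtown
11     D        40     9  Downtown
group by grade, sum of payments:
grade
A     78
B     99
D    329
E    110
Name: payments, dtype: int64
reset_index():
  grade  payments
0     A        78
1     B        99
2     D       329
3     E       110
value_counts of grade:
grade
A    1
B    1
D    1
E    1
Name: count, dtype: int64
reset_index():
  grade  count
0     A      1
1     B      1
2     D      1
3     E      1
Then the sum of column 'count': 4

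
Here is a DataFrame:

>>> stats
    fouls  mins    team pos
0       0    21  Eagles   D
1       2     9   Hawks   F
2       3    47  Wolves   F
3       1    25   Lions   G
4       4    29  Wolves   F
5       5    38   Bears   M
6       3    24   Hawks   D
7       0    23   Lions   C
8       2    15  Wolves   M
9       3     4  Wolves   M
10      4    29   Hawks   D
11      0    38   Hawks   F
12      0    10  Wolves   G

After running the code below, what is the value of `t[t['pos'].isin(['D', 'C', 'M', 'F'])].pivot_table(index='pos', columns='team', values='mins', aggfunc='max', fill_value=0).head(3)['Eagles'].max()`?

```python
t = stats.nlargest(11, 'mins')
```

take 11 rows with largest mins:
    fouls  mins    team pos
2       3    47  Wolves   F
5       5    38   Bears   M
11      0    38   Hawks   F
4       4    29  Wolves   F
10      4    29   Hawks   D
3       1    25   Lions   G
6       3    24   Hawks   D
7       0    23   Lions   C
0       0    21  Eagles   D
8       2    15  Wolves   M
12      0    10  Wolves   G
filter rows where pos in ['D', 'C', 'M', 'F']:
    fouls  mins    team pos
2       3    47  Wolves   F
5       5    38   Bears   M
11      0    38   Hawks   F
4       4    29  Wolves   F
10      4    29   Hawks   D
6       3    24   Hawks   D
7       0    23   Lions   C
0       0    21  Eagles   D
8       2    15  Wolves   M
pivot: rows=pos, cols=team, max(mins):
team  Bears  Eagles  Hawks  Lions  Wolves
pos                                      
C         0       0      0     23       0
D         0      21     29      0       0
F         0       0     38      0      47
M        38       0      0      0      15
take first 3 rows:
team  Bears  Eagles  Hawks  Lions  Wolves
pos                                      
C         0       0      0     23       0
D         0      21     29      0       0
F         0       0     38      0      47

21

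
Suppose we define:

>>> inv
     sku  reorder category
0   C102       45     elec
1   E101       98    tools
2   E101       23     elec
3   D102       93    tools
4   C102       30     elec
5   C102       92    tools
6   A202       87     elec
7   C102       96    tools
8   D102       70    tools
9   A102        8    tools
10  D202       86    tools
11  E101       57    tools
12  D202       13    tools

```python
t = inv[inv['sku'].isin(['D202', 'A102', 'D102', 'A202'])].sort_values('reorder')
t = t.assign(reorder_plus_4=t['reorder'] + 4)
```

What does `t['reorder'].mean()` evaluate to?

59.5

filter rows where sku in ['D202', 'A102', 'D102', 'A202']:
     sku  reorder category
3   D102       93    tools
6   A202       87     elec
8   D102       70    tools
9   A102        8    tools
10  D202       86    tools
12  D202       13    tools
sort by reorder:
     sku  reorder category
9   A102        8    tools
12  D202       13    tools
8   D102       70    tools
10  D202       86    tools
6   A202       87     elec
3   D102       93    tools
add column reorder_plus_4 = t['reorder'] + 4:
     sku  reorder category  reorder_plus_4
9   A102        8    tools              12
12  D202       13    tools              17
8   D102       70    tools              74
10  D202       86    tools              90
6   A202       87     elec              91
3   D102       93    tools              97
Then the mean of column 'reorder': 59.5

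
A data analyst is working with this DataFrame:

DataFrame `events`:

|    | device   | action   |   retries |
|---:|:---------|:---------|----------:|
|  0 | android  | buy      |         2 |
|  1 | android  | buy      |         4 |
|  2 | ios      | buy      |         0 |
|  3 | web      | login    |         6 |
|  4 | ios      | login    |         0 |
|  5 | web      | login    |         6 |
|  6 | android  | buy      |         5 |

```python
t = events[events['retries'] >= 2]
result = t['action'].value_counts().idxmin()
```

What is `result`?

filter rows where retries >= 2:
    device action  retries
0  android    buy        2
1  android    buy        4
3      web  login        6
5      web  login        6
6  android    buy        5
value_counts of action:
action
buy      3
login    2
Name: count, dtype: int64

login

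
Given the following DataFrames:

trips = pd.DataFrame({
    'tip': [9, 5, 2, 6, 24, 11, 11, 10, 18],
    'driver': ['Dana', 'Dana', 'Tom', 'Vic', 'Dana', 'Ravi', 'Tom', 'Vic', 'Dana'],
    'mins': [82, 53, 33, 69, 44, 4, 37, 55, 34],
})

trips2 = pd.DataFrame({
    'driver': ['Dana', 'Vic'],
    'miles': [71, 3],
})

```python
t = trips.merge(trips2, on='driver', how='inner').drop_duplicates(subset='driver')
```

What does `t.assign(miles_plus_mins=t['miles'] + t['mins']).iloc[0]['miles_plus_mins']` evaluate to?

merge on 'driver' (how='inner') → 6 rows:
   tip driver  mins  miles
0    9   Dana    82     71
1    5   Dana    53     71
2    6    Vic    69      3
3   24   Dana    44     71
4   10    Vic    55      3
5   18   Dana    34     71
drop duplicate driver (keep=first):
   tip driver  mins  miles
0    9   Dana    82     71
2    6    Vic    69      3
add column miles_plus_mins = t['miles'] + t['mins']:
   tip driver  mins  miles  miles_plus_mins
0    9   Dana    82     71              153
2    6    Vic    69      3               72

153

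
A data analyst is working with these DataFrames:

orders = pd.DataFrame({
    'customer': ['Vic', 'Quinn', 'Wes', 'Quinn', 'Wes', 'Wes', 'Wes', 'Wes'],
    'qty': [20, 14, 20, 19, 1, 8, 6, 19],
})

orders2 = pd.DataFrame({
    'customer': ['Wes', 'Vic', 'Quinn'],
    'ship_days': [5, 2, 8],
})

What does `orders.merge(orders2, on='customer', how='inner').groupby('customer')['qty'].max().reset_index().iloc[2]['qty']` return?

merge on 'customer' (how='inner') → 8 rows:
  customer  qty  ship_days
0      Vic   20          2
1    Quinn   14          8
2      Wes   20          5
3    Quinn   19          8
4      Wes    1          5
5      Wes    8          5
6      Wes    6          5
7      Wes   19          5
group by customer, max of qty:
customer
Quinn    19
Vic      20
Wes      20
Name: qty, dtype: int64
reset_index():
  customer  qty
0    Quinn   19
1      Vic   20
2      Wes   20

20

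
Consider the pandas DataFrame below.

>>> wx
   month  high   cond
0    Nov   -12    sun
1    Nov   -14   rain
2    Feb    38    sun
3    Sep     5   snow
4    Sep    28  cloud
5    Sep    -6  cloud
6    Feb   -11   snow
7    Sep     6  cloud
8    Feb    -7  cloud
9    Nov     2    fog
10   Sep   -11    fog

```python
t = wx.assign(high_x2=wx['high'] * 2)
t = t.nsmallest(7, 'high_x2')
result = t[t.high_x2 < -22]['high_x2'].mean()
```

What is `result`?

add column high_x2 = wx['high'] * 2:
   month  high   cond  high_x2
0    Nov   -12    sun      -24
1    Nov   -14   rain      -28
2    Feb    38    sun       76
3    Sep     5   snow       10
4    Sep    28  cloud       56
5    Sep    -6  cloud      -12
6    Feb   -11   snow      -22
7    Sep     6  cloud       12
8    Feb    -7  cloud      -14
9    Nov     2    fog        4
10   Sep   -11    fog      -22
take 7 rows with smallest high_x2:
   month  high   cond  high_x2
1    Nov   -14   rain      -28
0    Nov   -12    sun      -24
6    Feb   -11   snow      -22
10   Sep   -11    fog      -22
8    Feb    -7  cloud      -14
5    Sep    -6  cloud      -12
9    Nov     2    fog        4
filter rows where high_x2 < -22:
  month  high  cond  high_x2
1   Nov   -14  rain      -28
0   Nov   -12   sun      -24
Hence -26.0.

-26.0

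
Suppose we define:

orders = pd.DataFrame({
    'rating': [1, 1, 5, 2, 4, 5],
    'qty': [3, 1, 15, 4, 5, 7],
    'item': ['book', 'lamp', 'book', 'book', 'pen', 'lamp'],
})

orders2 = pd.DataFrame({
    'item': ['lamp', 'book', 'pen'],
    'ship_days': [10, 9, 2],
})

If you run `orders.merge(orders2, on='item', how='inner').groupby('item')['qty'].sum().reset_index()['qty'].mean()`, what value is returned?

merge on 'item' (how='inner') → 6 rows:
   rating  qty  item  ship_days
0       1    3  book          9
1       1    1  lamp         10
2       5   15  book          9
3       2    4  book          9
4       4    5   pen          2
5       5    7  lamp         10
group by item, sum of qty:
item
book    22
lamp     8
pen      5
Name: qty, dtype: int64
reset_index():
   item  qty
0  book   22
1  lamp    8
2   pen    5
Then the mean of column 'qty': 11.6666666667

11.6666666667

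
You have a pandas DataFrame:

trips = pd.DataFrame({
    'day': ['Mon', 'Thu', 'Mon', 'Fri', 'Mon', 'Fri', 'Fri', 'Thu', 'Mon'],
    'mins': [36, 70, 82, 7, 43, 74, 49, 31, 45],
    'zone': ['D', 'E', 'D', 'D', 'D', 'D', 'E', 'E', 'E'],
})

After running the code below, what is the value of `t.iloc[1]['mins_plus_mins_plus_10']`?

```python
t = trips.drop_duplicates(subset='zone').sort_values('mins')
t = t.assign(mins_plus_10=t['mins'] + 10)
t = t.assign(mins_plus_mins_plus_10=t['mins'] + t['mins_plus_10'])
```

150

drop duplicate zone (keep=first):
   day  mins zone
0  Mon    36    D
1  Thu    70    E
sort by mins:
   day  mins zone
0  Mon    36    D
1  Thu    70    E
add column mins_plus_10 = t['mins'] + 10:
   day  mins zone  mins_plus_10
0  Mon    36    D            46
1  Thu    70    E            80
add column mins_plus_mins_plus_10 = t['mins'] + t['mins_plus_10']:
   day  mins zone  mins_plus_10  mins_plus_mins_plus_10
0  Mon    36    D            46                      82
1  Thu    70    E            80                     150
So iloc[1]['mins_plus_mins_plus_10'] = 150.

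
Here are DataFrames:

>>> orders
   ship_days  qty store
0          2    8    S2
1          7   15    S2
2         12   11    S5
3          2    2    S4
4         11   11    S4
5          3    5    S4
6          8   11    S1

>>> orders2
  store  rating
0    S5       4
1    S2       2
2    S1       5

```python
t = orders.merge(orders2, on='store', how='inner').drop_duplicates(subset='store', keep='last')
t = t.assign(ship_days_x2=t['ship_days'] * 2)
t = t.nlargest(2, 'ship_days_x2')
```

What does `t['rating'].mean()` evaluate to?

merge on 'store' (how='inner') → 4 rows:
   ship_days  qty store  rating
0          2    8    S2       2
1          7   15    S2       2
2         12   11    S5       4
3          8   11    S1       5
drop duplicate store (keep=last):
   ship_days  qty store  rating
1          7   15    S2       2
2         12   11    S5       4
3          8   11    S1       5
add column ship_days_x2 = t['ship_days'] * 2:
   ship_days  qty store  rating  ship_days_x2
1          7   15    S2       2            14
2         12   11    S5       4            24
3          8   11    S1       5            16
take 2 rows with largest ship_days_x2:
   ship_days  qty store  rating  ship_days_x2
2         12   11    S5       4            24
3          8   11    S1       5            16
mean of column 'rating' → 4.5

4.5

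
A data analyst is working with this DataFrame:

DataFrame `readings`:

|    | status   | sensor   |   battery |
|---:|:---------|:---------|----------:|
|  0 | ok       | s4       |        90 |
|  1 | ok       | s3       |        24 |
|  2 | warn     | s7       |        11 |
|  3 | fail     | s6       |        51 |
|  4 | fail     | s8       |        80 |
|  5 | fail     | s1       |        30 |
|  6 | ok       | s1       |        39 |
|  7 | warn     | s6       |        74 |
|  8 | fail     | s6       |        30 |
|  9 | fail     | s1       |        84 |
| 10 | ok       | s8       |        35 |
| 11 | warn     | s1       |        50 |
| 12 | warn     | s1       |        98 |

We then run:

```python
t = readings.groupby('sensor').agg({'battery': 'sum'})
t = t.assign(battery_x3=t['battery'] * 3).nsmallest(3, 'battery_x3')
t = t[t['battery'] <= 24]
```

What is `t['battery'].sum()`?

35

group by sensor, sum of battery:
        battery
sensor         
s1          301
s3           24
s4           90
s6          155
s7           11
s8          115
add column battery_x3 = t['battery'] * 3:
        battery  battery_x3
sensor                     
s1          301         903
s3           24          72
s4           90         270
s6          155         465
s7           11          33
s8          115         345
take 3 rows with smallest battery_x3:
        battery  battery_x3
sensor                     
s7           11          33
s3           24          72
s4           90         270
filter rows where battery <= 24:
        battery  battery_x3
sensor                     
s7           11          33
s3           24          72
So sum() = 35.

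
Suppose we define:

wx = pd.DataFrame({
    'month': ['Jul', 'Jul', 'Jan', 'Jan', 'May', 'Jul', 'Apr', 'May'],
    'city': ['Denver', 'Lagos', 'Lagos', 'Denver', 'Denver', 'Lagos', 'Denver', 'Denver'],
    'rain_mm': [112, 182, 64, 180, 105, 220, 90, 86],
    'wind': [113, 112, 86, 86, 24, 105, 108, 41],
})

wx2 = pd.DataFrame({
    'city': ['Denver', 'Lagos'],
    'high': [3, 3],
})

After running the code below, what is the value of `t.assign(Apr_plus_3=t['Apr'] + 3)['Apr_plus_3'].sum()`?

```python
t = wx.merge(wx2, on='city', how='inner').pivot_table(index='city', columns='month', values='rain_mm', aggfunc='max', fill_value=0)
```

merge on 'city' (how='inner') → 8 rows:
  month    city  rain_mm  wind  high
0   Jul  Denver      112   113     3
1   Jul   Lagos      182   112     3
2   Jan   Lagos       64    86     3
3   Jan  Denver      180    86     3
4   May  Denver      105    24     3
5   Jul   Lagos      220   105     3
6   Apr  Denver       90   108     3
7   May  Denver       86    41     3
pivot: rows=city, cols=month, max(rain_mm):
month   Apr  Jan  Jul  May
city                      
Denver   90  180  112  105
Lagos     0   64  220    0
add column Apr_plus_3 = t['Apr'] + 3:
month   Apr  Jan  Jul  May  Apr_plus_3
city                                  
Denver   90  180  112  105          93
Lagos     0   64  220    0           3
sum of column 'Apr_plus_3' → 96

96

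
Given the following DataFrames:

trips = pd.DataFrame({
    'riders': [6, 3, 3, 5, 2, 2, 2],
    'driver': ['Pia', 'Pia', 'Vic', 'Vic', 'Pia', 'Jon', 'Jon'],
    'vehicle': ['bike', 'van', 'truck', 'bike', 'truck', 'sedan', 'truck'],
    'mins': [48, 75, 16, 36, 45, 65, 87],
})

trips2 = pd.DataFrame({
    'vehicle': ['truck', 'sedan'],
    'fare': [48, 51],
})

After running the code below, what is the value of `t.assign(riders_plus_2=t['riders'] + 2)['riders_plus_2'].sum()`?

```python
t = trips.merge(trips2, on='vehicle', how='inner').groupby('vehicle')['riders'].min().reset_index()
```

merge on 'vehicle' (how='inner') → 4 rows:
   riders driver vehicle  mins  fare
0       3    Vic   truck    16    48
1       2    Pia   truck    45    48
2       2    Jon   sedan    65    51
3       2    Jon   truck    87    48
group by vehicle, min of riders:
vehicle
sedan    2
truck    2
Name: riders, dtype: int64
reset_index():
  vehicle  riders
0   sedan       2
1   truck       2
add column riders_plus_2 = t['riders'] + 2:
  vehicle  riders  riders_plus_2
0   sedan       2              4
1   truck       2              4
Hence 8.

8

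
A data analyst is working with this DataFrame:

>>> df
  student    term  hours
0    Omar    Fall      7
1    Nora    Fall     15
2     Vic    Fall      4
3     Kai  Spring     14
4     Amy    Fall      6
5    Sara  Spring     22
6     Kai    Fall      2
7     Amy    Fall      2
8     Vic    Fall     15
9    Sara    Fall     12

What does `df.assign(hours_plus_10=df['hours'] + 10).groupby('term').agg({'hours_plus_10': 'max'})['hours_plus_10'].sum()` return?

add column hours_plus_10 = df['hours'] + 10:
  student    term  hours  hours_plus_10
0    Omar    Fall      7             17
1    Nora    Fall     15             25
2     Vic    Fall      4             14
3     Kai  Spring     14             24
4     Amy    Fall      6             16
5    Sara  Spring     22             32
6     Kai    Fall      2             12
7     Amy    Fall      2             12
8     Vic    Fall     15             25
9    Sara    Fall     12             22
group by term, max of hours_plus_10:
        hours_plus_10
term                 
Fall               25
Spring             32
Hence 57.

57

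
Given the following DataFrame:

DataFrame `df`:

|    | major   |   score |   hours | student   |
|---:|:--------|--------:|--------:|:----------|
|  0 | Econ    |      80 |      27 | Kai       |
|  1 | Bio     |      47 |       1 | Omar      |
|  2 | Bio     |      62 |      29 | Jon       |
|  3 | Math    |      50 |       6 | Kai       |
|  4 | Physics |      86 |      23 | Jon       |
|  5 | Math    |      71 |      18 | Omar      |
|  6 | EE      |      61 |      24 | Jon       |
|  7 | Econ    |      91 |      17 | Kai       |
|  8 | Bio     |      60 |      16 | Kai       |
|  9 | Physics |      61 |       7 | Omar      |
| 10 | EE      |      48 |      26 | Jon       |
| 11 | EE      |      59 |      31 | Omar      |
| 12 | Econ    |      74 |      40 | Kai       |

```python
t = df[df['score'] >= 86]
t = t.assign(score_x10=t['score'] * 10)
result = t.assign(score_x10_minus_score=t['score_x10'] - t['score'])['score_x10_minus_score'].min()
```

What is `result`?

filter rows where score >= 86:
     major  score  hours student
4  Physics     86     23     Jon
7     Econ     91     17     Kai
add column score_x10 = t['score'] * 10:
     major  score  hours student  score_x10
4  Physics     86     23     Jon        860
7     Econ     91     17     Kai        910
add column score_x10_minus_score = t['score_x10'] - t['score']:
     major  score  hours student  score_x10  score_x10_minus_score
4  Physics     86     23     Jon        860                    774
7     Econ     91     17     Kai        910                    819
min of column 'score_x10_minus_score' → 774

774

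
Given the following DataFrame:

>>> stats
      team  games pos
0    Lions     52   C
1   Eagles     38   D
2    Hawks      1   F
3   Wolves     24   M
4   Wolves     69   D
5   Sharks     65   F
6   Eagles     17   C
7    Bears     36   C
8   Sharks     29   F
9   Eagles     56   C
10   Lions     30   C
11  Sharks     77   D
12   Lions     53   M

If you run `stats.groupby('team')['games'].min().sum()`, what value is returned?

group by team, min of games:
team
Bears     36
Eagles    17
Hawks      1
Lions     30
Sharks    29
Wolves    24
Name: games, dtype: int64
The sum of the resulting series is 137.

137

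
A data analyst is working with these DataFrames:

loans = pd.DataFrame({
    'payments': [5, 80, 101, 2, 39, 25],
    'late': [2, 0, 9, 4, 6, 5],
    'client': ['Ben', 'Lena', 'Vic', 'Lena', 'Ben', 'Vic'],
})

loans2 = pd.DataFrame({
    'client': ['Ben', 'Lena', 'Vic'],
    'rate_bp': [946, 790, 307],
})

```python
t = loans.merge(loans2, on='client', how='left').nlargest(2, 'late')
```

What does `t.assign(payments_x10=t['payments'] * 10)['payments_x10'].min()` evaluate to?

390

merge on 'client' (how='left') → 6 rows:
   payments  late client  rate_bp
0         5     2    Ben      946
1        80     0   Lena      790
2       101     9    Vic      307
3         2     4   Lena      790
4        39     6    Ben      946
5        25     5    Vic      307
take 2 rows with largest late:
   payments  late client  rate_bp
2       101     9    Vic      307
4        39     6    Ben      946
add column payments_x10 = t['payments'] * 10:
   payments  late client  rate_bp  payments_x10
2       101     9    Vic      307          1010
4        39     6    Ben      946           390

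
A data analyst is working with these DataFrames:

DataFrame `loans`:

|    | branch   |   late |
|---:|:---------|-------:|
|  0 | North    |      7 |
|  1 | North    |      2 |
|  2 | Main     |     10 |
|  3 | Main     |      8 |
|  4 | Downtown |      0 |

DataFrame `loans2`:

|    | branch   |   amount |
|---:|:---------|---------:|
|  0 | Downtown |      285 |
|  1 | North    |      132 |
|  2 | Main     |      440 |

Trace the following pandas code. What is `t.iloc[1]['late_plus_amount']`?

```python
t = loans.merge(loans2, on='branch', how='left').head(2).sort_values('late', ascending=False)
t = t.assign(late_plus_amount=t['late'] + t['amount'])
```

merge on 'branch' (how='left') → 5 rows:
     branch  late  amount
0     North     7     132
1     North     2     132
2      Main    10     440
3      Main     8     440
4  Downtown     0     285
take first 2 rows:
  branch  late  amount
0  North     7     132
1  North     2     132
sort by late descending:
  branch  late  amount
0  North     7     132
1  North     2     132
add column late_plus_amount = t['late'] + t['amount']:
  branch  late  amount  late_plus_amount
0  North     7     132               139
1  North     2     132               134
Finally, value at position 1, column 'late_plus_amount' = 134.

134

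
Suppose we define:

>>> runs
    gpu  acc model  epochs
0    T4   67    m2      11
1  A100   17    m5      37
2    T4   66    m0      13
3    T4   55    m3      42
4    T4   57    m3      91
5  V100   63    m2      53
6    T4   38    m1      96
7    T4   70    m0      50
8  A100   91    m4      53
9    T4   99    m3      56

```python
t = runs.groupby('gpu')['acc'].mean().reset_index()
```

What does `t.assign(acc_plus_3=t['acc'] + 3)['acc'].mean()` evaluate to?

group by gpu, mean of acc:
gpu
A100    54.000000
T4      64.571429
V100    63.000000
Name: acc, dtype: float64
reset_index():
    gpu        acc
0  A100  54.000000
1    T4  64.571429
2  V100  63.000000
add column acc_plus_3 = t['acc'] + 3:
    gpu        acc  acc_plus_3
0  A100  54.000000   57.000000
1    T4  64.571429   67.571429
2  V100  63.000000   66.000000
The mean of column 'acc' is 60.5238095238.

60.5238095238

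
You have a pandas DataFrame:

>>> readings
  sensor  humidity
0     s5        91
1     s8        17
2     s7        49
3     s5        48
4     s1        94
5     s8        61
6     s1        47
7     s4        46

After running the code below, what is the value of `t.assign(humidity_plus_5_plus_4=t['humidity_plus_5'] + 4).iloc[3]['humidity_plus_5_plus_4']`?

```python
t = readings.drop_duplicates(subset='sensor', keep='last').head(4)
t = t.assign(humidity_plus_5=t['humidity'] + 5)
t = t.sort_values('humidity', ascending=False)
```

56

drop duplicate sensor (keep=last):
  sensor  humidity
2     s7        49
3     s5        48
5     s8        61
6     s1        47
7     s4        46
take first 4 rows:
  sensor  humidity
2     s7        49
3     s5        48
5     s8        61
6     s1        47
add column humidity_plus_5 = t['humidity'] + 5:
  sensor  humidity  humidity_plus_5
2     s7        49               54
3     s5        48               53
5     s8        61               66
6     s1        47               52
sort by humidity descending:
  sensor  humidity  humidity_plus_5
5     s8        61               66
2     s7        49               54
3     s5        48               53
6     s1        47               52
add column humidity_plus_5_plus_4 = t['humidity_plus_5'] + 4:
  sensor  humidity  humidity_plus_5  humidity_plus_5_plus_4
5     s8        61               66                      70
2     s7        49               54                      58
3     s5        48               53                      57
6     s1        47               52                      56
Finally, value at position 3, column 'humidity_plus_5_plus_4' = 56.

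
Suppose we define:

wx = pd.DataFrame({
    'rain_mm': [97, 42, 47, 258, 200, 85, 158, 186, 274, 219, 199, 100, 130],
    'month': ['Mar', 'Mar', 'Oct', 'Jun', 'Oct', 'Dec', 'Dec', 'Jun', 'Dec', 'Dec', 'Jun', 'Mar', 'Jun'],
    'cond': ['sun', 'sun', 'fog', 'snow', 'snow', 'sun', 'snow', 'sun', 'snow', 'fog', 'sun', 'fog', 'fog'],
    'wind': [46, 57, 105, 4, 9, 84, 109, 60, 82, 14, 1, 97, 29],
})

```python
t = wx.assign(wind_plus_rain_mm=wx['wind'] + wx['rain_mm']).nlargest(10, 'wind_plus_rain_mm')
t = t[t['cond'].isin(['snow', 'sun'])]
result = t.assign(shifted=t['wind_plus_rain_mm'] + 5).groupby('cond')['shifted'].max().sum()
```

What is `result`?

612

add column wind_plus_rain_mm = wx['wind'] + wx['rain_mm']:
    rain_mm month  cond  wind  wind_plus_rain_mm
0        97   Mar   sun    46                143
1        42   Mar   sun    57                 99
2        47   Oct   fog   105                152
3       258   Jun  snow     4                262
4       200   Oct  snow     9                209
5        85   Dec   sun    84                169
6       158   Dec  snow   109                267
7       186   Jun   sun    60                246
8       274   Dec  snow    82                356
9       219   Dec   fog    14                233
10      199   Jun   sun     1                200
11      100   Mar   fog    97                197
12      130   Jun   fog    29                159
take 10 rows with largest wind_plus_rain_mm:
    rain_mm month  cond  wind  wind_plus_rain_mm
8       274   Dec  snow    82                356
6       158   Dec  snow   109                267
3       258   Jun  snow     4                262
7       186   Jun   sun    60                246
9       219   Dec   fog    14                233
4       200   Oct  snow     9                209
10      199   Jun   sun     1                200
11      100   Mar   fog    97                197
5        85   Dec   sun    84                169
12      130   Jun   fog    29                159
filter rows where cond in ['snow', 'sun']:
    rain_mm month  cond  wind  wind_plus_rain_mm
8       274   Dec  snow    82                356
6       158   Dec  snow   109                267
3       258   Jun  snow     4                262
7       186   Jun   sun    60                246
4       200   Oct  snow     9                209
10      199   Jun   sun     1                200
5        85   Dec   sun    84                169
add column shifted = t['wind_plus_rain_mm'] + 5:
    rain_mm month  cond  wind  wind_plus_rain_mm  shifted
8       274   Dec  snow    82                356      361
6       158   Dec  snow   109                267      272
3       258   Jun  snow     4                262      267
7       186   Jun   sun    60                246      251
4       200   Oct  snow     9                209      214
10      199   Jun   sun     1                200      205
5        85   Dec   sun    84                169      174
group by cond, max of shifted:
cond
snow    361
sun     251
Name: shifted, dtype: int64
The sum of the resulting series is 612.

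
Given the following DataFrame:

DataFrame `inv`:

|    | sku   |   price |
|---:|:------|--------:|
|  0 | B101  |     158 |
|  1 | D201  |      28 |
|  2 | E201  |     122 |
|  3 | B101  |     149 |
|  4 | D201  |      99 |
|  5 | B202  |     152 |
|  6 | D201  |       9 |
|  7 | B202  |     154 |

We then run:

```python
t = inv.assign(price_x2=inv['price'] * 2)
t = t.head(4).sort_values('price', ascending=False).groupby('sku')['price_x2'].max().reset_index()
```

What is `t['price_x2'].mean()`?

add column price_x2 = inv['price'] * 2:
    sku  price  price_x2
0  B101    158       316
1  D201     28        56
2  E201    122       244
3  B101    149       298
4  D201     99       198
5  B202    152       304
6  D201      9        18
7  B202    154       308
take first 4 rows:
    sku  price  price_x2
0  B101    158       316
1  D201     28        56
2  E201    122       244
3  B101    149       298
sort by price descending:
    sku  price  price_x2
0  B101    158       316
3  B101    149       298
2  E201    122       244
1  D201     28        56
group by sku, max of price_x2:
sku
B101    316
D201     56
E201    244
Name: price_x2, dtype: int64
reset_index():
    sku  price_x2
0  B101       316
1  D201        56
2  E201       244
So mean() = 205.333333333.

205.333333333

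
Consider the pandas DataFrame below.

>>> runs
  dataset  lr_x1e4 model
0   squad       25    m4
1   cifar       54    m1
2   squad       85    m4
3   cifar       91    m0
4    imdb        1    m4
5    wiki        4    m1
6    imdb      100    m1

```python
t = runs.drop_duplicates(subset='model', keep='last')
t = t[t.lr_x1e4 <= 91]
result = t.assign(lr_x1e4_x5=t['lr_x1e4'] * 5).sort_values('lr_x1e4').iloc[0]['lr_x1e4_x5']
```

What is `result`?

5

drop duplicate model (keep=last):
  dataset  lr_x1e4 model
3   cifar       91    m0
4    imdb        1    m4
6    imdb      100    m1
filter rows where lr_x1e4 <= 91:
  dataset  lr_x1e4 model
3   cifar       91    m0
4    imdb        1    m4
add column lr_x1e4_x5 = t['lr_x1e4'] * 5:
  dataset  lr_x1e4 model  lr_x1e4_x5
3   cifar       91    m0         455
4    imdb        1    m4           5
sort by lr_x1e4:
  dataset  lr_x1e4 model  lr_x1e4_x5
4    imdb        1    m4           5
3   cifar       91    m0         455
Finally, value at position 0, column 'lr_x1e4_x5' = 5.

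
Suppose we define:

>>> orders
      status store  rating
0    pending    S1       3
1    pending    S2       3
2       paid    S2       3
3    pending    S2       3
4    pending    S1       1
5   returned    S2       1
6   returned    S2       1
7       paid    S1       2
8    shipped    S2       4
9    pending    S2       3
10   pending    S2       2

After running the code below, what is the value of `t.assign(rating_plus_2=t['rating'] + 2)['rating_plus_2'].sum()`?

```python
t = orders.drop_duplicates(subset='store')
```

10

drop duplicate store (keep=first):
    status store  rating
0  pending    S1       3
1  pending    S2       3
add column rating_plus_2 = t['rating'] + 2:
    status store  rating  rating_plus_2
0  pending    S1       3              5
1  pending    S2       3              5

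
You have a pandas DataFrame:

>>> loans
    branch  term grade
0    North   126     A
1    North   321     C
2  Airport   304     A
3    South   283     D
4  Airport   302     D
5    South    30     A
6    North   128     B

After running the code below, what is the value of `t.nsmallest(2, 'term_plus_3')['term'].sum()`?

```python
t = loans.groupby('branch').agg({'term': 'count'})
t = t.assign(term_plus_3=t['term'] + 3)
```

4

group by branch, count of term:
         term
branch       
Airport     2
North       3
South       2
add column term_plus_3 = t['term'] + 3:
         term  term_plus_3
branch                    
Airport     2            5
North       3            6
South       2            5
take 2 rows with smallest term_plus_3:
         term  term_plus_3
branch                    
Airport     2            5
South       2            5
Taking the sum of column 'term' gives 4.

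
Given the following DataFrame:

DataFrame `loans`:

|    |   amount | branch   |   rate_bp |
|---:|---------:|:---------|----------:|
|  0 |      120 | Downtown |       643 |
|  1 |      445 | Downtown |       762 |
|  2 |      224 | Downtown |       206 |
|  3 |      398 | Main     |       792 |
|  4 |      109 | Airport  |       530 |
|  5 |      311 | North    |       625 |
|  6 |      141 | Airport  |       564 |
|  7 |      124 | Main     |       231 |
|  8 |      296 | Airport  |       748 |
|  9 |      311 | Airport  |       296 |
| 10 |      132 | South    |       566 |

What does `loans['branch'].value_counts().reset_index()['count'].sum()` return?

value_counts of branch:
branch
Airport     4
Downtown    3
Main        2
North       1
South       1
Name: count, dtype: int64
reset_index():
     branch  count
0   Airport      4
1  Downtown      3
2      Main      2
3     North      1
4     South      1
sum of column 'count' → 11

11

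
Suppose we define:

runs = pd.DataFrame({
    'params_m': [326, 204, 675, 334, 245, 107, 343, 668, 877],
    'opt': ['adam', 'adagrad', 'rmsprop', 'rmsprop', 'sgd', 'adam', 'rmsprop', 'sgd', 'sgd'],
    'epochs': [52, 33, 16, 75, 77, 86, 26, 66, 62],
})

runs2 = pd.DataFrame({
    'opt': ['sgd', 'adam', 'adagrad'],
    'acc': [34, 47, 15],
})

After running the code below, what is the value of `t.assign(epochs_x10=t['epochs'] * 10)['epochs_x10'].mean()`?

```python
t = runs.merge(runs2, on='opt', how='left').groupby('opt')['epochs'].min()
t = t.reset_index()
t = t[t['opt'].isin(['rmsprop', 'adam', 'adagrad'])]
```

336.666666667

merge on 'opt' (how='left') → 9 rows:
   params_m      opt  epochs   acc
0       326     adam      52  47.0
1       204  adagrad      33  15.0
2       675  rmsprop      16   NaN
3       334  rmsprop      75   NaN
4       245      sgd      77  34.0
5       107     adam      86  47.0
6       343  rmsprop      26   NaN
7       668      sgd      66  34.0
8       877      sgd      62  34.0
group by opt, min of epochs:
opt
adagrad    33
adam       52
rmsprop    16
sgd        62
Name: epochs, dtype: int64
reset_index():
       opt  epochs
0  adagrad      33
1     adam      52
2  rmsprop      16
3      sgd      62
filter rows where opt in ['rmsprop', 'adam', 'adagrad']:
       opt  epochs
0  adagrad      33
1     adam      52
2  rmsprop      16
add column epochs_x10 = t['epochs'] * 10:
       opt  epochs  epochs_x10
0  adagrad      33         330
1     adam      52         520
2  rmsprop      16         160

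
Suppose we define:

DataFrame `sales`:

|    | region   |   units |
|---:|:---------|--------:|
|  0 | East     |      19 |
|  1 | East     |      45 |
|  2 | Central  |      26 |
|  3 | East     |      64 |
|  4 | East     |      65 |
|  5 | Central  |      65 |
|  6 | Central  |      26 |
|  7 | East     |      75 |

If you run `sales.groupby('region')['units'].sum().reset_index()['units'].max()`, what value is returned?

group by region, sum of units:
region
Central    117
East       268
Name: units, dtype: int64
reset_index():
    region  units
0  Central    117
1     East    268

268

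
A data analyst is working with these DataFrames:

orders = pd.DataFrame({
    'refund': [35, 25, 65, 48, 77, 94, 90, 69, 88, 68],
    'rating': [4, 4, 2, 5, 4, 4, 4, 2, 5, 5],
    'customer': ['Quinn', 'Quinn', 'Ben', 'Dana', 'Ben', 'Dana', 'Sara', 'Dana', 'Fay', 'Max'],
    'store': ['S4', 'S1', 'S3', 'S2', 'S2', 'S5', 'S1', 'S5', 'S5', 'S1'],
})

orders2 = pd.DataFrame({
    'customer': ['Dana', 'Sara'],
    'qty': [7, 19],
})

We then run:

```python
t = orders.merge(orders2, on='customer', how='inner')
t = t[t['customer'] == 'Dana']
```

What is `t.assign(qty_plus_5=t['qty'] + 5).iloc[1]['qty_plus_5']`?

12

merge on 'customer' (how='inner') → 4 rows:
   refund  rating customer store  qty
0      48       5     Dana    S2    7
1      94       4     Dana    S5    7
2      90       4     Sara    S1   19
3      69       2     Dana    S5    7
filter rows where customer == 'Dana':
   refund  rating customer store  qty
0      48       5     Dana    S2    7
1      94       4     Dana    S5    7
3      69       2     Dana    S5    7
add column qty_plus_5 = t['qty'] + 5:
   refund  rating customer store  qty  qty_plus_5
0      48       5     Dana    S2    7          12
1      94       4     Dana    S5    7          12
3      69       2     Dana    S5    7          12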